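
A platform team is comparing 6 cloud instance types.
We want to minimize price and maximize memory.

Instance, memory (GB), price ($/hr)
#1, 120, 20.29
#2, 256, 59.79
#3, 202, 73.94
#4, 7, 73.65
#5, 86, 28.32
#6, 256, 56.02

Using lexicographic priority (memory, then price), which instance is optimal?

#6

First maximize memory: best is 256, kept {#2, #6}.
Then minimize price: best is 56.02, kept {#6}.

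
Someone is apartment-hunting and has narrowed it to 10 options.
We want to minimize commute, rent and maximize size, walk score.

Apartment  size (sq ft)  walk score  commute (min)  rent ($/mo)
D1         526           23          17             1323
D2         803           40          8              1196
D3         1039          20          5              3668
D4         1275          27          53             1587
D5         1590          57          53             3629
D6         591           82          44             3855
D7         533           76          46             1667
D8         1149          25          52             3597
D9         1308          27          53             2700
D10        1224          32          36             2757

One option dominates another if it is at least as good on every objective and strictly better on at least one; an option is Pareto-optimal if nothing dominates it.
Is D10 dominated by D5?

D5 vs D10: D5 is worse on commute (53 vs 36), so it does not dominate D10.

No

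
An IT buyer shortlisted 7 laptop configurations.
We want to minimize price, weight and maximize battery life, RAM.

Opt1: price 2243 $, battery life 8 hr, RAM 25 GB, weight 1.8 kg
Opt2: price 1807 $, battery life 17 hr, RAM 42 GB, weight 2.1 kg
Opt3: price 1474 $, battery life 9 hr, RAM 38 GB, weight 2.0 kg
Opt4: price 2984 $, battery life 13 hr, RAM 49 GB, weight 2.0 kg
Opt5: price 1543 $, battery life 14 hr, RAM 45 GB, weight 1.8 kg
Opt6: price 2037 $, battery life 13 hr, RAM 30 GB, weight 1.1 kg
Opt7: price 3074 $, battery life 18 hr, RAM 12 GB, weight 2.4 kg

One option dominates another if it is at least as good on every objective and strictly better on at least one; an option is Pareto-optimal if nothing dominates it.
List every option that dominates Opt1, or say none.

Opt5, Opt6

Opt5: price 1543≤2243, battery life 14≥8, RAM 45≥25, weight 1.8≤1.8 — dominates Opt1.
Opt6: price 2037≤2243, battery life 13≥8, RAM 30≥25, weight 1.1≤1.8 — dominates Opt1.
Others (Opt2, Opt3, Opt4, Opt7) are each worse than Opt1 on at least one objective.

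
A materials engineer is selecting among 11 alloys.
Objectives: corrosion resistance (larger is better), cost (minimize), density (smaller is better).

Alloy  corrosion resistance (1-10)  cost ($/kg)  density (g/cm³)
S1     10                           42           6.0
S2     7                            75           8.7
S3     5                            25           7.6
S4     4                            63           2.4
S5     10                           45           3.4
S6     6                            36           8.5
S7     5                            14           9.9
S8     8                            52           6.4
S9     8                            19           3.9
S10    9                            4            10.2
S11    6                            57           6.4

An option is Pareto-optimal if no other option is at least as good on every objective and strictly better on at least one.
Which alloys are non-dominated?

S1, S4, S5, S7, S9, S10

S1: not dominated.
S2: dominated by S1 (corrosion resistance 10≥7, cost 42≤75, density 6.0≤8.7).
S3: dominated by S9 (corrosion resistance 8≥5, cost 19≤25, density 3.9≤7.6).
S4: not dominated (best density).
S5: not dominated.
S6: dominated by S9 (corrosion resistance 8≥6, cost 19≤36, density 3.9≤8.5).
S7: not dominated.
S8: dominated by S1 (corrosion resistance 10≥8, cost 42≤52, density 6.0≤6.4).
S9: not dominated.
S10: not dominated (best cost).
S11: dominated by S1 (corrosion resistance 10≥6, cost 42≤57, density 6.0≤6.4).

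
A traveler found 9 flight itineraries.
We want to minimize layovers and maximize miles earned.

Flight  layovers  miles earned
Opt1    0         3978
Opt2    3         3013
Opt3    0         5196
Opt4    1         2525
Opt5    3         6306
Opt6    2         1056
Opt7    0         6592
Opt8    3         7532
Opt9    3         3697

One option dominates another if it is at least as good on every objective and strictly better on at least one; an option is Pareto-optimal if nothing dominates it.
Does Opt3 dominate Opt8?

Opt3 vs Opt8: Opt3 is worse on miles earned (5196 vs 7532), so it does not dominate Opt8.

No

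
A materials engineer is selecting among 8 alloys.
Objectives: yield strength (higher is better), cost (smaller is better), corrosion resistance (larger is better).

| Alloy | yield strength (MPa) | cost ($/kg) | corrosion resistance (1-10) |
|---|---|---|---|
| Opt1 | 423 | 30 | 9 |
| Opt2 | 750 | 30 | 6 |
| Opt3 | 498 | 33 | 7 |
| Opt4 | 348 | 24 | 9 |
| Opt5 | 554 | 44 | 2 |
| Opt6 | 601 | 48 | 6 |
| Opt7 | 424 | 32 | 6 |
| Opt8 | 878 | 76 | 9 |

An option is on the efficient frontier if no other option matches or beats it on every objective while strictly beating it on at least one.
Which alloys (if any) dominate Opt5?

Opt2: yield strength 750≥554, cost 30≤44, corrosion resistance 6≥2 — dominates Opt5.
Others (Opt1, Opt3, Opt4, Opt6, Opt7, Opt8) are each worse than Opt5 on at least one objective.

Opt2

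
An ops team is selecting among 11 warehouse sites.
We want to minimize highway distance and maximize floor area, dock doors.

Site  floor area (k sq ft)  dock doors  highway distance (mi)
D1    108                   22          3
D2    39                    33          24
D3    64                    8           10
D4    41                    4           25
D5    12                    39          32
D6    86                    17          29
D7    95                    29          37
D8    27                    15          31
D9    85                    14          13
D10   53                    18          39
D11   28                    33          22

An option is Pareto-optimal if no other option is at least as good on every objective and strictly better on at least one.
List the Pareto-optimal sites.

D1, D2, D5, D7, D11

D1: not dominated (best floor area).
D2: not dominated.
D3: dominated by D1 (floor area 108≥64, dock doors 22≥8, highway distance 3≤10).
D4: dominated by D1 (floor area 108≥41, dock doors 22≥4, highway distance 3≤25).
D5: not dominated (best dock doors).
D6: dominated by D1 (floor area 108≥86, dock doors 22≥17, highway distance 3≤29).
D7: not dominated.
D8: dominated by D1 (floor area 108≥27, dock doors 22≥15, highway distance 3≤31).
D9: dominated by D1 (floor area 108≥85, dock doors 22≥14, highway distance 3≤13).
D10: dominated by D1 (floor area 108≥53, dock doors 22≥18, highway distance 3≤39).
D11: not dominated.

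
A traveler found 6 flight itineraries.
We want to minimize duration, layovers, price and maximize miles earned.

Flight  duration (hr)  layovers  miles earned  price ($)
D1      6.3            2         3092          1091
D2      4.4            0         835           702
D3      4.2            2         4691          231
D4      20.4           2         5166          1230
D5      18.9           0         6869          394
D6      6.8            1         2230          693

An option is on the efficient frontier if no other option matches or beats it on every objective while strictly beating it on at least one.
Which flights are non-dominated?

D1: dominated by D3 (duration 4.2≤6.3, layovers 2≤2, miles earned 4691≥3092, price 231≤1091).
D2: not dominated.
D3: not dominated (best duration).
D4: dominated by D5 (duration 18.9≤20.4, layovers 0≤2, miles earned 6869≥5166, price 394≤1230).
D5: not dominated (best miles earned).
D6: not dominated.

D2, D3, D5, D6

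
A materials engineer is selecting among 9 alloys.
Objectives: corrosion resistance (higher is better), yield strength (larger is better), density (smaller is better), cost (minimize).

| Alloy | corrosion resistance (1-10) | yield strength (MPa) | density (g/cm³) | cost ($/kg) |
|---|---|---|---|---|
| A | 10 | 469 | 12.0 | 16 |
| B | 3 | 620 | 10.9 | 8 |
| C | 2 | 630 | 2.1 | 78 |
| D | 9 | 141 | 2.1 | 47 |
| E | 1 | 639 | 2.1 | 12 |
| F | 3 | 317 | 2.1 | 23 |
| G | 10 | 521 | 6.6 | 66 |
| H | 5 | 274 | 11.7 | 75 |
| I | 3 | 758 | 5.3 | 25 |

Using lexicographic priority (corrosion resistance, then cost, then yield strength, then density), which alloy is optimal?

A

First maximize corrosion resistance: best is 10, kept {A, G}.
Then minimize cost: best is 16, kept {A}.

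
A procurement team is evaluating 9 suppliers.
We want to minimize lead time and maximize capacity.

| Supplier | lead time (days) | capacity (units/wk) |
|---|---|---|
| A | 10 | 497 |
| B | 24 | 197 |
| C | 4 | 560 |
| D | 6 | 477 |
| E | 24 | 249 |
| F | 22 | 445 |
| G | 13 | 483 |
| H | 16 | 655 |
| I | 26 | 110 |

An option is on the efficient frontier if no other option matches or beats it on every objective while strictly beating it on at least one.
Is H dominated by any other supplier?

No

A: worse on capacity (497 vs 655).
B: worse on lead time (24 vs 16).
C: worse on capacity (560 vs 655).
D: worse on capacity (477 vs 655).
E: worse on lead time (24 vs 16).
F: worse on lead time (22 vs 16).
G: worse on capacity (483 vs 655).
I: worse on lead time (26 vs 16).
No option is at least as good as H on every objective and strictly better on one.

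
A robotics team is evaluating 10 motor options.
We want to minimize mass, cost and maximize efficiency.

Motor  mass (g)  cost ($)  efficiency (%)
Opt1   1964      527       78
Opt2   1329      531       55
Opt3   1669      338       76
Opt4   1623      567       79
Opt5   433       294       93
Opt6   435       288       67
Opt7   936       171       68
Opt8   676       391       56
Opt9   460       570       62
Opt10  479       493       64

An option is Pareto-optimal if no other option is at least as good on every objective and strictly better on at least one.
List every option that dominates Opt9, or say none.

Opt5: mass 433≤460, cost 294≤570, efficiency 93≥62 — dominates Opt9.
Opt6: mass 435≤460, cost 288≤570, efficiency 67≥62 — dominates Opt9.
Others (Opt1, Opt2, Opt3, Opt4, Opt7, Opt8, Opt10) are each worse than Opt9 on at least one objective.

Opt5, Opt6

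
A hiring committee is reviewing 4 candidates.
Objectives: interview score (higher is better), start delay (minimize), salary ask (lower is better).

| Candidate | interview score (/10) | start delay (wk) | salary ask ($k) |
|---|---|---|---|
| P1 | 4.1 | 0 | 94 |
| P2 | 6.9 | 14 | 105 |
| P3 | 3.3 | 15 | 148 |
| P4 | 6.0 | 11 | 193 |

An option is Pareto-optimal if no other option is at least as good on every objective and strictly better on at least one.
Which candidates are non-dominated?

P1, P2, P4

P1: not dominated (best start delay).
P2: not dominated (best interview score).
P3: dominated by P1 (interview score 4.1≥3.3, start delay 0≤15, salary ask 94≤148).
P4: not dominated.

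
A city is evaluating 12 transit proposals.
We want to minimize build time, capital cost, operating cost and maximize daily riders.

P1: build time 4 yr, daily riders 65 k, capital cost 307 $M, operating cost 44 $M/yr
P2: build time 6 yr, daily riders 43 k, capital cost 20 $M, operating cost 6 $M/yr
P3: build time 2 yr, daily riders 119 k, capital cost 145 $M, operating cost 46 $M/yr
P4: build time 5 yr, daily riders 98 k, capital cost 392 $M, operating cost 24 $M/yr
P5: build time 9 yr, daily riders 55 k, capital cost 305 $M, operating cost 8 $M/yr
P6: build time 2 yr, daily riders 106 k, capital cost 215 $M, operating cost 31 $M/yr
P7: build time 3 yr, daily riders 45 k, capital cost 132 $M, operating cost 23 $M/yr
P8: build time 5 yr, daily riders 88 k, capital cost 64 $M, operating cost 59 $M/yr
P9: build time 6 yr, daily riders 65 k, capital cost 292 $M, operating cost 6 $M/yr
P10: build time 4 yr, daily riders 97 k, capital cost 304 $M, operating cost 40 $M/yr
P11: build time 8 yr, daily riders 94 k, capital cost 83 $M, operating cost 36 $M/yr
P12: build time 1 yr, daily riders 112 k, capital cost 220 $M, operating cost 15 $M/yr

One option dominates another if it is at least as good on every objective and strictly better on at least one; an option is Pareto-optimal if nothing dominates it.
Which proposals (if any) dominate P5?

P9

P9: build time 6≤9, daily riders 65≥55, capital cost 292≤305, operating cost 6≤8 — dominates P5.
Others (P1, P2, P3, P4, P6, P7, P8, P10, P11, P12) are each worse than P5 on at least one objective.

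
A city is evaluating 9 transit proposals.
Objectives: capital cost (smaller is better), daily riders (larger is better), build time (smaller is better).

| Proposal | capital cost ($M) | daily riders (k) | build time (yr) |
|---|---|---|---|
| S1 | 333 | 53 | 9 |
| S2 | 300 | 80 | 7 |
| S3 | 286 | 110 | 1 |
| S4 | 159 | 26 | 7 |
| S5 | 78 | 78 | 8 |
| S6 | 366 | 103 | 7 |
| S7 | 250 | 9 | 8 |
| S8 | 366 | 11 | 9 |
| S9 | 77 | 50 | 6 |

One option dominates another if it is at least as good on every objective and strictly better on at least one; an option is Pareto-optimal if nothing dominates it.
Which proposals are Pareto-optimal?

S3, S5, S9

S1: dominated by S2 (capital cost 300≤333, daily riders 80≥53, build time 7≤9).
S2: dominated by S3 (capital cost 286≤300, daily riders 110≥80, build time 1≤7).
S3: not dominated (best daily riders).
S4: dominated by S9 (capital cost 77≤159, daily riders 50≥26, build time 6≤7).
S5: not dominated.
S6: dominated by S3 (capital cost 286≤366, daily riders 110≥103, build time 1≤7).
S7: dominated by S4 (capital cost 159≤250, daily riders 26≥9, build time 7≤8).
S8: dominated by S1 (capital cost 333≤366, daily riders 53≥11, build time 9≤9).
S9: not dominated (best capital cost).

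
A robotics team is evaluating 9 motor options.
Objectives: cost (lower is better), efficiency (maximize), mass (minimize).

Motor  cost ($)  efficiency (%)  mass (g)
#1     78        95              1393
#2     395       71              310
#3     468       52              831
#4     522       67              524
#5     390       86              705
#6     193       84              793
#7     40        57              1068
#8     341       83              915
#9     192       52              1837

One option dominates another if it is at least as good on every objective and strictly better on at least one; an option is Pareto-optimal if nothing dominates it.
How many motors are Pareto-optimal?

#1: not dominated (best efficiency).
#2: not dominated (best mass).
#3: dominated by #2 (cost 395≤468, efficiency 71≥52, mass 310≤831).
#4: dominated by #2 (cost 395≤522, efficiency 71≥67, mass 310≤524).
#5: not dominated.
#6: not dominated.
#7: not dominated (best cost).
#8: dominated by #6 (cost 193≤341, efficiency 84≥83, mass 793≤915).
#9: dominated by #1 (cost 78≤192, efficiency 95≥52, mass 1393≤1837).
Pareto-optimal: #1, #2, #5, #6, #7 → 5.

5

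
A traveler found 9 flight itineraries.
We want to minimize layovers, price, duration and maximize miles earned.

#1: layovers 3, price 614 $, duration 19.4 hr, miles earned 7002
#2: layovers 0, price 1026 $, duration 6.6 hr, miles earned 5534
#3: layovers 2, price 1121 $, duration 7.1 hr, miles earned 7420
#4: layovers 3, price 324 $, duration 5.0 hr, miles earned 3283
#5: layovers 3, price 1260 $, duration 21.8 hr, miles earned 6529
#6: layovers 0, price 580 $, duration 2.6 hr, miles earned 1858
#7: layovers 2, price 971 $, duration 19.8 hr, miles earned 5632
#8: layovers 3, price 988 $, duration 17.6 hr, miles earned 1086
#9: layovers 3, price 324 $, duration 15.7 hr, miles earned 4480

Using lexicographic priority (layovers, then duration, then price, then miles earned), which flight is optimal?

#6

First minimize layovers: best is 0, kept {#2, #6}.
Then minimize duration: best is 2.6, kept {#6}.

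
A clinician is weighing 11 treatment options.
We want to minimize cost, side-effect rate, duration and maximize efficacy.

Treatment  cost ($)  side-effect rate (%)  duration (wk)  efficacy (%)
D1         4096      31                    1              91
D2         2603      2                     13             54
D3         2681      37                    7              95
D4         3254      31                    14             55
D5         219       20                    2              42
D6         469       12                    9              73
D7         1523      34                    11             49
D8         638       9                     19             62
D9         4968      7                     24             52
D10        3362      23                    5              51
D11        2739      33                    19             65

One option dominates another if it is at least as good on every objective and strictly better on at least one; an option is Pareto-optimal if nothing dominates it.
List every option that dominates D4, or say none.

D6

D6: cost 469≤3254, side-effect rate 12≤31, duration 9≤14, efficacy 73≥55 — dominates D4.
Others (D1, D2, D3, D5, D7, D8, D9, D10, D11) are each worse than D4 on at least one objective.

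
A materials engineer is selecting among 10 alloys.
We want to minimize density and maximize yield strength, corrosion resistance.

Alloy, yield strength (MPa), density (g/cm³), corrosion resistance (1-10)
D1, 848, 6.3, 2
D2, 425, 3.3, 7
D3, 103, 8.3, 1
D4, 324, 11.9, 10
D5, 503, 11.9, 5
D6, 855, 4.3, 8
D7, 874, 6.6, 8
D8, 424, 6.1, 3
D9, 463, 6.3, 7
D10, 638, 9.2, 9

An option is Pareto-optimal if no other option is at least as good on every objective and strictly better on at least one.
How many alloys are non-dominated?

5

D1: dominated by D6 (yield strength 855≥848, density 4.3≤6.3, corrosion resistance 8≥2).
D2: not dominated (best density).
D3: dominated by D1 (yield strength 848≥103, density 6.3≤8.3, corrosion resistance 2≥1).
D4: not dominated (best corrosion resistance).
D5: dominated by D6 (yield strength 855≥503, density 4.3≤11.9, corrosion resistance 8≥5).
D6: not dominated.
D7: not dominated (best yield strength).
D8: dominated by D2 (yield strength 425≥424, density 3.3≤6.1, corrosion resistance 7≥3).
D9: dominated by D6 (yield strength 855≥463, density 4.3≤6.3, corrosion resistance 8≥7).
D10: not dominated.
Pareto-optimal: D2, D4, D6, D7, D10 → 5.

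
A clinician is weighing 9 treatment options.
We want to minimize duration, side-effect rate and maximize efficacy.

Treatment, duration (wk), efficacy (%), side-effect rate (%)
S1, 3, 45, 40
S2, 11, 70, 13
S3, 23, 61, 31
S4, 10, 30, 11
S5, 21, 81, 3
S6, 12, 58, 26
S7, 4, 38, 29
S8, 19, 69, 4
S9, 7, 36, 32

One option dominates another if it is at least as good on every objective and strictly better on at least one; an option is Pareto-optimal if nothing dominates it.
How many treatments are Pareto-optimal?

S1: not dominated (best duration).
S2: not dominated.
S3: dominated by S2 (duration 11≤23, efficacy 70≥61, side-effect rate 13≤31).
S4: not dominated.
S5: not dominated (best efficacy).
S6: dominated by S2 (duration 11≤12, efficacy 70≥58, side-effect rate 13≤26).
S7: not dominated.
S8: not dominated.
S9: dominated by S7 (duration 4≤7, efficacy 38≥36, side-effect rate 29≤32).
Pareto-optimal: S1, S2, S4, S5, S7, S8 → 6.

6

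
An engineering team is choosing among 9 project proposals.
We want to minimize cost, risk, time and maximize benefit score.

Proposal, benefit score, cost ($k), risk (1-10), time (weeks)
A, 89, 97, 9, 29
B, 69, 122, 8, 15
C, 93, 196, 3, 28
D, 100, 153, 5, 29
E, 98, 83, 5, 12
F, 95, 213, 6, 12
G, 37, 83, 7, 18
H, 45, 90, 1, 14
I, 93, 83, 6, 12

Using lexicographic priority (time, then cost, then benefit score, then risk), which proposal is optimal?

E

First minimize time: best is 12, kept {E, F, I}.
Then minimize cost: best is 83, kept {E, I}.
Then maximize benefit score: best is 98, kept {E}.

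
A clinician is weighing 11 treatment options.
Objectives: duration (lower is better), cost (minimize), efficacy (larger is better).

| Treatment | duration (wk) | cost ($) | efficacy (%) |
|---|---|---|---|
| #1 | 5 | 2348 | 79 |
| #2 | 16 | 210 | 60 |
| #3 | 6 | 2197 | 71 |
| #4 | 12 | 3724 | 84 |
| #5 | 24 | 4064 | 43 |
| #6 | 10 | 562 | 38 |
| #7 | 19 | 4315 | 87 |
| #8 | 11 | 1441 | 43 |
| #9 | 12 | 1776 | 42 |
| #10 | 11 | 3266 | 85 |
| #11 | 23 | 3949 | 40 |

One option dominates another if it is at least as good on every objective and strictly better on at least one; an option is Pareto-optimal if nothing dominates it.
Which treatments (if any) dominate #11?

#1: duration 5≤23, cost 2348≤3949, efficacy 79≥40 — dominates #11.
#2: duration 16≤23, cost 210≤3949, efficacy 60≥40 — dominates #11.
#3: duration 6≤23, cost 2197≤3949, efficacy 71≥40 — dominates #11.
#4: duration 12≤23, cost 3724≤3949, efficacy 84≥40 — dominates #11.
#8: duration 11≤23, cost 1441≤3949, efficacy 43≥40 — dominates #11.
#9: duration 12≤23, cost 1776≤3949, efficacy 42≥40 — dominates #11.
#10: duration 11≤23, cost 3266≤3949, efficacy 85≥40 — dominates #11.
Others (#5, #6, #7) are each worse than #11 on at least one objective.

#1, #2, #3, #4, #8, #9, #10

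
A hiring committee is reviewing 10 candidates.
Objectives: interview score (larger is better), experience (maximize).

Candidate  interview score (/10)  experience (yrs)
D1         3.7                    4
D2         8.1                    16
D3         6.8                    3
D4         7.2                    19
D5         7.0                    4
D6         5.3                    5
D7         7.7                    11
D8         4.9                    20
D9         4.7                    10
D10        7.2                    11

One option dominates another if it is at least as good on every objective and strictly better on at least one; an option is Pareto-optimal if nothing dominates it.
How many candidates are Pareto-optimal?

D1: dominated by D2 (interview score 8.1≥3.7, experience 16≥4).
D2: not dominated (best interview score).
D3: dominated by D2 (interview score 8.1≥6.8, experience 16≥3).
D4: not dominated.
D5: dominated by D2 (interview score 8.1≥7.0, experience 16≥4).
D6: dominated by D2 (interview score 8.1≥5.3, experience 16≥5).
D7: dominated by D2 (interview score 8.1≥7.7, experience 16≥11).
D8: not dominated (best experience).
D9: dominated by D2 (interview score 8.1≥4.7, experience 16≥10).
D10: dominated by D2 (interview score 8.1≥7.2, experience 16≥11).
Pareto-optimal: D2, D4, D8 → 3.

3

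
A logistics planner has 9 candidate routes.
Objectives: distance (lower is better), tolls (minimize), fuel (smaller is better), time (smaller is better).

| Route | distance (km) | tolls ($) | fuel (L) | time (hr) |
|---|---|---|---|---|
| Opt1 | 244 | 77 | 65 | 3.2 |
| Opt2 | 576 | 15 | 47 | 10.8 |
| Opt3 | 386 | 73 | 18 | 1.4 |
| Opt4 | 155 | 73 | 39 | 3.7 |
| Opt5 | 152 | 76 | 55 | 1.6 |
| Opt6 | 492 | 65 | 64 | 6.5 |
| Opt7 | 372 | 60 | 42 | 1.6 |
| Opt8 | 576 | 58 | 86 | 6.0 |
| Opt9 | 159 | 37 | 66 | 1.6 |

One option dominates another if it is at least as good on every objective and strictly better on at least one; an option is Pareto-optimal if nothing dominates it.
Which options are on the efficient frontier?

Opt1: dominated by Opt5 (distance 152≤244, tolls 76≤77, fuel 55≤65, time 1.6≤3.2).
Opt2: not dominated (best tolls).
Opt3: not dominated (best fuel).
Opt4: not dominated.
Opt5: not dominated (best distance).
Opt6: dominated by Opt7 (distance 372≤492, tolls 60≤65, fuel 42≤64, time 1.6≤6.5).
Opt7: not dominated.
Opt8: dominated by Opt9 (distance 159≤576, tolls 37≤58, fuel 66≤86, time 1.6≤6.0).
Opt9: not dominated.

Opt2, Opt3, Opt4, Opt5, Opt7, Opt9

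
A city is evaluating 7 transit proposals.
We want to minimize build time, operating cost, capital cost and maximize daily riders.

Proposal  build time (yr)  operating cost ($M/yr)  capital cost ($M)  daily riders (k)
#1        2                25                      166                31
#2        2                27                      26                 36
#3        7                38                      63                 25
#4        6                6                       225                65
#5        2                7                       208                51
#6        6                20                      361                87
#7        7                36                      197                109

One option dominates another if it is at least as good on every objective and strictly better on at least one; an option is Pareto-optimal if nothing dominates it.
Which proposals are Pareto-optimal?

#1: not dominated.
#2: not dominated (best capital cost).
#3: dominated by #2 (build time 2≤7, operating cost 27≤38, capital cost 26≤63, daily riders 36≥25).
#4: not dominated (best operating cost).
#5: not dominated.
#6: not dominated.
#7: not dominated (best daily riders).

#1, #2, #4, #5, #6, #7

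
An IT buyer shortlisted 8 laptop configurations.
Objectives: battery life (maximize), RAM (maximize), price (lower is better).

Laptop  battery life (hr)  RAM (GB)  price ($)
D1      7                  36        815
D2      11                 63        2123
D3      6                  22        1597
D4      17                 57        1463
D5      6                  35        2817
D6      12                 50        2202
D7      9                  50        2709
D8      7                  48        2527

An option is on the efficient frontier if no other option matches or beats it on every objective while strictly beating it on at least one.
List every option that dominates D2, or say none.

D1: worse on battery life (7 vs 11).
D3: worse on battery life (6 vs 11).
D4: worse on RAM (57 vs 63).
D5: worse on battery life (6 vs 11).
D6: worse on RAM (50 vs 63).
D7: worse on battery life (9 vs 11).
D8: worse on battery life (7 vs 11).
No option dominates D2.

none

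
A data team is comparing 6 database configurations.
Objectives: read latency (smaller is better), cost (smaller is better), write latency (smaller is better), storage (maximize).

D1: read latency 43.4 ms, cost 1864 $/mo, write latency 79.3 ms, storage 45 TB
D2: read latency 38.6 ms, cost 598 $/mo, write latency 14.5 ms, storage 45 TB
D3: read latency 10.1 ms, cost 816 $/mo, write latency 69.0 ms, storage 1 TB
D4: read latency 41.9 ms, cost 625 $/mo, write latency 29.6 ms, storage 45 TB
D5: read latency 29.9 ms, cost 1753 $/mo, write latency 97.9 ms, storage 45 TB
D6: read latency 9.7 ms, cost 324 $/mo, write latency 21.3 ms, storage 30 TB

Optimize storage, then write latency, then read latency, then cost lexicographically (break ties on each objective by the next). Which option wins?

D2

First maximize storage: best is 45, kept {D1, D2, D4, D5}.
Then minimize write latency: best is 14.5, kept {D2}.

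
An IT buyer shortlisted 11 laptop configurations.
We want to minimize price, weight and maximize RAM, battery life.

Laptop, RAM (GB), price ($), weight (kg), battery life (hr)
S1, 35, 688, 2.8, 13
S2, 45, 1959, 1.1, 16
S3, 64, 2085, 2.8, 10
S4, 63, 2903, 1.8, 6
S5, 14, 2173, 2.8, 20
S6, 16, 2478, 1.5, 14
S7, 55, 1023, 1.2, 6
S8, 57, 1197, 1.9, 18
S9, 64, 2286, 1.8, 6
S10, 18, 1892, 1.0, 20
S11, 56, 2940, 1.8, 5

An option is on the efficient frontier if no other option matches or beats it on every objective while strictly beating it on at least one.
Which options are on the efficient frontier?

S1, S2, S3, S7, S8, S9, S10

S1: not dominated (best price).
S2: not dominated.
S3: not dominated.
S4: dominated by S9 (RAM 64≥63, price 2286≤2903, weight 1.8≤1.8, battery life 6≥6).
S5: dominated by S10 (RAM 18≥14, price 1892≤2173, weight 1.0≤2.8, battery life 20≥20).
S6: dominated by S2 (RAM 45≥16, price 1959≤2478, weight 1.1≤1.5, battery life 16≥14).
S7: not dominated.
S8: not dominated.
S9: not dominated.
S10: not dominated (best weight).
S11: dominated by S4 (RAM 63≥56, price 2903≤2940, weight 1.8≤1.8, battery life 6≥5).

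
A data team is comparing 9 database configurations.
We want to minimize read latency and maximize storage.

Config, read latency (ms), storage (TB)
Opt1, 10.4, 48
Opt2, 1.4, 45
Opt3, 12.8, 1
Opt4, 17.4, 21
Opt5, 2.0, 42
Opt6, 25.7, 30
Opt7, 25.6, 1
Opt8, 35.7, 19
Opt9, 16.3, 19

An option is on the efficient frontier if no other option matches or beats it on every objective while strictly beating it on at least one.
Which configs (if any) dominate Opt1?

none

Opt2: worse on storage (45 vs 48).
Opt3: worse on read latency (12.8 vs 10.4).
Opt4: worse on read latency (17.4 vs 10.4).
Opt5: worse on storage (42 vs 48).
Opt6: worse on read latency (25.7 vs 10.4).
Opt7: worse on read latency (25.6 vs 10.4).
Opt8: worse on read latency (35.7 vs 10.4).
Opt9: worse on read latency (16.3 vs 10.4).
No option dominates Opt1.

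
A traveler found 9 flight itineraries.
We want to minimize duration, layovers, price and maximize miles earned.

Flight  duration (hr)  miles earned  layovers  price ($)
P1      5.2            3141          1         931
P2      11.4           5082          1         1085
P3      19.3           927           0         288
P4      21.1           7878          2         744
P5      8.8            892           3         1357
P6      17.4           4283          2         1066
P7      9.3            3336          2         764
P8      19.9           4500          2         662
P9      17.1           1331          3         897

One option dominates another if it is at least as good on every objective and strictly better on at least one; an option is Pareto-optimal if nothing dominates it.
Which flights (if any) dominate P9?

P7

P7: duration 9.3≤17.1, miles earned 3336≥1331, layovers 2≤3, price 764≤897 — dominates P9.
Others (P1, P2, P3, P4, P5, P6, P8) are each worse than P9 on at least one objective.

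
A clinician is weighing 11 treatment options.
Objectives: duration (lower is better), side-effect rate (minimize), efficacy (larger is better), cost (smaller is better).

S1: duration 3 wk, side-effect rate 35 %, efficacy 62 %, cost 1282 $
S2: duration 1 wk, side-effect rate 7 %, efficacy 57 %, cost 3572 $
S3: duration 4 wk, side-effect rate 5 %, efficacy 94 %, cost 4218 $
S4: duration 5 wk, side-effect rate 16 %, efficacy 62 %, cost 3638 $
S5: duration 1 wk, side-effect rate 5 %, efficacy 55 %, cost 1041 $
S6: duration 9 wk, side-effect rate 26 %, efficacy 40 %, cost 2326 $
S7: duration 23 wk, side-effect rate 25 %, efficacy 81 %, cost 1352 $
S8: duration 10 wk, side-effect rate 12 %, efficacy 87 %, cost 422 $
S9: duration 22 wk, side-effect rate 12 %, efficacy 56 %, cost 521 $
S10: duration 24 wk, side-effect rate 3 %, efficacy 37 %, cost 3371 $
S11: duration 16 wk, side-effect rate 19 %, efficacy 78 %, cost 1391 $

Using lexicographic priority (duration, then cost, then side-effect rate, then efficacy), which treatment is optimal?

S5

First minimize duration: best is 1, kept {S2, S5}.
Then minimize cost: best is 1041, kept {S5}.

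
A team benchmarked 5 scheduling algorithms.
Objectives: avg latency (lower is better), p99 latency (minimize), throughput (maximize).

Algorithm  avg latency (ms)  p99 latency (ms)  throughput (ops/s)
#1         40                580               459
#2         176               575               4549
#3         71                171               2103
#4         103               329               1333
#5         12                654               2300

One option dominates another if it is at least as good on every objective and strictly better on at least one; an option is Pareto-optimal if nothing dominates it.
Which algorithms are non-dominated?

#1: not dominated.
#2: not dominated (best throughput).
#3: not dominated (best p99 latency).
#4: dominated by #3 (avg latency 71≤103, p99 latency 171≤329, throughput 2103≥1333).
#5: not dominated (best avg latency).

#1, #2, #3, #5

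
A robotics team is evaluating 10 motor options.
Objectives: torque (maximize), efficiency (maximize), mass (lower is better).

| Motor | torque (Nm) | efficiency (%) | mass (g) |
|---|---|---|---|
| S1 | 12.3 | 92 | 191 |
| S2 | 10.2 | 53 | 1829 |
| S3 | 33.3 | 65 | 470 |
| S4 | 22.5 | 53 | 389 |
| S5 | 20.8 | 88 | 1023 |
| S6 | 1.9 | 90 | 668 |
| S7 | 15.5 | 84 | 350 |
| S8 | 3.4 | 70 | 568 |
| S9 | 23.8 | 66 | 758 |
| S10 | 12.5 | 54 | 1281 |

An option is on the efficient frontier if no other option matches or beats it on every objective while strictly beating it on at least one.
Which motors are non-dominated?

S1, S3, S4, S5, S7, S9

S1: not dominated (best efficiency).
S2: dominated by S1 (torque 12.3≥10.2, efficiency 92≥53, mass 191≤1829).
S3: not dominated (best torque).
S4: not dominated.
S5: not dominated.
S6: dominated by S1 (torque 12.3≥1.9, efficiency 92≥90, mass 191≤668).
S7: not dominated.
S8: dominated by S1 (torque 12.3≥3.4, efficiency 92≥70, mass 191≤568).
S9: not dominated.
S10: dominated by S3 (torque 33.3≥12.5, efficiency 65≥54, mass 470≤1281).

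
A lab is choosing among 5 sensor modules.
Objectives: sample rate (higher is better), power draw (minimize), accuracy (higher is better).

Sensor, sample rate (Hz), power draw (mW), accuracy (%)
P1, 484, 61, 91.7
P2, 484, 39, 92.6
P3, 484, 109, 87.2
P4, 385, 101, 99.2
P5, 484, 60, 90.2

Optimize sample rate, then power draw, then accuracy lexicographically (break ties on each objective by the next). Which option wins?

First maximize sample rate: best is 484, kept {P1, P2, P3, P5}.
Then minimize power draw: best is 39, kept {P2}.

P2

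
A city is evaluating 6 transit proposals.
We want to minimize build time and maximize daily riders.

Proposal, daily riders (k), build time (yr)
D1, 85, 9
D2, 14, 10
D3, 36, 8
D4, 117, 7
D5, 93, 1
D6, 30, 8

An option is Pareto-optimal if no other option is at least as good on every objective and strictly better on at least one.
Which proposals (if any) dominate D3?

D4, D5

D4: daily riders 117≥36, build time 7≤8 — dominates D3.
D5: daily riders 93≥36, build time 1≤8 — dominates D3.
Others (D1, D2, D6) are each worse than D3 on at least one objective.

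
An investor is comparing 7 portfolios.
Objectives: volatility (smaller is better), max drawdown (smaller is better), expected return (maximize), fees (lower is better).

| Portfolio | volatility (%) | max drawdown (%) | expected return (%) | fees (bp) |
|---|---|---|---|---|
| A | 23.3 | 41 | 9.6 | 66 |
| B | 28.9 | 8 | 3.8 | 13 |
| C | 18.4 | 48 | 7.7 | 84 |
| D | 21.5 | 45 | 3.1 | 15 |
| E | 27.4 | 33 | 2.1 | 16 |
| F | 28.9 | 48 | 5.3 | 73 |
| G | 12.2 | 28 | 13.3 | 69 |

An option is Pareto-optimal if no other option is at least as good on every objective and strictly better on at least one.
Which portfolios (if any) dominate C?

G

G: volatility 12.2≤18.4, max drawdown 28≤48, expected return 13.3≥7.7, fees 69≤84 — dominates C.
Others (A, B, D, E, F) are each worse than C on at least one objective.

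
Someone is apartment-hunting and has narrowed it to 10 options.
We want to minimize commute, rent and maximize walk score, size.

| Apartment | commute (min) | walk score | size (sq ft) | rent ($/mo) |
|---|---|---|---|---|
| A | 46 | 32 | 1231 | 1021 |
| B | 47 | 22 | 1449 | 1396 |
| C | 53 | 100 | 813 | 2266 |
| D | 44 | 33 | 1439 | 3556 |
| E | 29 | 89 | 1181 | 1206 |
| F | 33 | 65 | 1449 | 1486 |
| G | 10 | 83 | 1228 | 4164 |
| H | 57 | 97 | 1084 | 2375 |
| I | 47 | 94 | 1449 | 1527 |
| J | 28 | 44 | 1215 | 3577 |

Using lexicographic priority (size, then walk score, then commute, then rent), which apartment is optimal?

First maximize size: best is 1449, kept {B, F, I}.
Then maximize walk score: best is 94, kept {I}.

I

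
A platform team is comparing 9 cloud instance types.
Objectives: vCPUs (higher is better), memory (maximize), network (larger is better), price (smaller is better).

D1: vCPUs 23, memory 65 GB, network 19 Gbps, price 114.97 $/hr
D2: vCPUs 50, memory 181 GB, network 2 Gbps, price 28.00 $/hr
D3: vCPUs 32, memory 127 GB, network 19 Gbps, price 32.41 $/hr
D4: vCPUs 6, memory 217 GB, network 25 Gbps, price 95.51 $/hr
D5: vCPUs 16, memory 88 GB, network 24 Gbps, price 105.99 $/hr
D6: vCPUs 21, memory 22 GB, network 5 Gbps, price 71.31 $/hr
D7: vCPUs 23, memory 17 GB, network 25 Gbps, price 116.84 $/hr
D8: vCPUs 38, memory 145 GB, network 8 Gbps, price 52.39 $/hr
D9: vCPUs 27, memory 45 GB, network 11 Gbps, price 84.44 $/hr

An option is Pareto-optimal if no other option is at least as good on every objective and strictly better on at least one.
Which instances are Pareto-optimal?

D1: dominated by D3 (vCPUs 32≥23, memory 127≥65, network 19≥19, price 32.41≤114.97).
D2: not dominated (best vCPUs).
D3: not dominated.
D4: not dominated (best memory).
D5: not dominated.
D6: dominated by D3 (vCPUs 32≥21, memory 127≥22, network 19≥5, price 32.41≤71.31).
D7: not dominated.
D8: not dominated.
D9: dominated by D3 (vCPUs 32≥27, memory 127≥45, network 19≥11, price 32.41≤84.44).

D2, D3, D4, D5, D7, D8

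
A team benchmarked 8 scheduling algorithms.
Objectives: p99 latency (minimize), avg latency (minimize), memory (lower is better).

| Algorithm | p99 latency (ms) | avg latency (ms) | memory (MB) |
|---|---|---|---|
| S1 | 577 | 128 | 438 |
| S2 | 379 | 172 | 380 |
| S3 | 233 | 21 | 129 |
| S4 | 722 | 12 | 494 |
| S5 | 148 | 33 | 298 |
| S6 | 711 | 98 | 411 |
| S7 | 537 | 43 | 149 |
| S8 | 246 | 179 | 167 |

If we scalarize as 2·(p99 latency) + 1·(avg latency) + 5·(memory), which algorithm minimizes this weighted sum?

S1: 2·577 + 1·128 + 5·438 = 3472
S2: 2·379 + 1·172 + 5·380 = 2830
S3: 2·233 + 1·21 + 5·129 = 1132
S4: 2·722 + 1·12 + 5·494 = 3926
S5: 2·148 + 1·33 + 5·298 = 1819
S6: 2·711 + 1·98 + 5·411 = 3575
S7: 2·537 + 1·43 + 5·149 = 1862
S8: 2·246 + 1·179 + 5·167 = 1506
Lowest: S3 at 1132.

S3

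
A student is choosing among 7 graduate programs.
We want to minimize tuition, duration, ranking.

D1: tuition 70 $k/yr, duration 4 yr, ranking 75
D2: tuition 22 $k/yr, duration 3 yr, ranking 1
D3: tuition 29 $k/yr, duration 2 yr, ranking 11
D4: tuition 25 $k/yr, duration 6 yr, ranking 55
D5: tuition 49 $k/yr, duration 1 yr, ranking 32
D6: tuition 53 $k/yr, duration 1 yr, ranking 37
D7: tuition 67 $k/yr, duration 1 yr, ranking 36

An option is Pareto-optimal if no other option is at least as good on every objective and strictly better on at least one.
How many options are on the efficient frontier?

D1: dominated by D2 (tuition 22≤70, duration 3≤4, ranking 1≤75).
D2: not dominated (best tuition).
D3: not dominated.
D4: dominated by D2 (tuition 22≤25, duration 3≤6, ranking 1≤55).
D5: not dominated.
D6: dominated by D5 (tuition 49≤53, duration 1≤1, ranking 32≤37).
D7: dominated by D5 (tuition 49≤67, duration 1≤1, ranking 32≤36).
Pareto-optimal: D2, D3, D5 → 3.

3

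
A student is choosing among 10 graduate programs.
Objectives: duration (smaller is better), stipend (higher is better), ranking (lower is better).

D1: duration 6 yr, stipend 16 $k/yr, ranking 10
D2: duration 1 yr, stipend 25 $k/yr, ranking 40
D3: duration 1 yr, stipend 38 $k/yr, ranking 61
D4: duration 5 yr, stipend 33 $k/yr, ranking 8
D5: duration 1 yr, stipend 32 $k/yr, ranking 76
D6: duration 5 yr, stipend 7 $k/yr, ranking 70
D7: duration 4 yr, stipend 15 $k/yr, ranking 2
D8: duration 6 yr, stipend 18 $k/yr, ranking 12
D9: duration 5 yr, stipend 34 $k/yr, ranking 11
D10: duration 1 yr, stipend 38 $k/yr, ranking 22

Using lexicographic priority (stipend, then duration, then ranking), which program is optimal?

D10

First maximize stipend: best is 38, kept {D3, D10}.
Then minimize duration: best is 1, kept {D3, D10}.
Then minimize ranking: best is 22, kept {D10}.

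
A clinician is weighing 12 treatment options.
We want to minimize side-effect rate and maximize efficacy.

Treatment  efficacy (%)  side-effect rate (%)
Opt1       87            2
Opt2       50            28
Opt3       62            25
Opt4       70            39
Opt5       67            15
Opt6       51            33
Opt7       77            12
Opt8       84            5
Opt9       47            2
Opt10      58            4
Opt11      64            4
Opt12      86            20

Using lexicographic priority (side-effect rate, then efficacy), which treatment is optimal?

Opt1

First minimize side-effect rate: best is 2, kept {Opt1, Opt9}.
Then maximize efficacy: best is 87, kept {Opt1}.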